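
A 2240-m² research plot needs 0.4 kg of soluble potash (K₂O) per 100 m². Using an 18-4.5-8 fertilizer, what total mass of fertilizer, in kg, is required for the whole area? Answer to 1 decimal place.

Product per 100 m² = 0.4 / 8% = 5 kg.
Total product = 5 × 2240 / 100 = 112 kg.

112.0 kg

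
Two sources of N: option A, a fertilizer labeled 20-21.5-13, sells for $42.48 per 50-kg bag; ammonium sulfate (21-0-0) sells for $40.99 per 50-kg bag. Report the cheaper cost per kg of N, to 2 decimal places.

option A: N per bag = 50 × 20% = 10 kg; cost = 42.48 / 10 = $4.2480/kg N.
ammonium sulfate: N per bag = 50 × 21% = 10.5 kg; cost = 40.99 / 10.5 = $3.9038/kg N.
ammonium sulfate is cheaper.

$3.90 per kg N (ammonium sulfate)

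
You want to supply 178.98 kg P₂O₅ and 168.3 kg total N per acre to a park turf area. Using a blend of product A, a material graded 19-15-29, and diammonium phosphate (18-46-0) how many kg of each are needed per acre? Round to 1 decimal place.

748.4 kg product A, 145.1 kg diammonium phosphate

Let a = kg of product A, b = kg of diammonium phosphate (per acre).
P₂O₅: 0.15·a + 0.46·b = 178.98
N: 0.19·a + 0.18·b = 168.3
Eliminate a: (row1) − 0.15/0.19·(row2) → 0.317895·b = 46.1116, so b = 145.053.
Back-substitute: a = (178.98 − 0.46·145.053) / 0.15 = 748.371.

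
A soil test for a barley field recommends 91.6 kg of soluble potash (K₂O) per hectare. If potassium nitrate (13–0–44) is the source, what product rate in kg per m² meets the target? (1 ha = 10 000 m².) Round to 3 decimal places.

0.021 kg of product per sq m

Product per hectare = 91.6 / 44% = 208.182 kg.
Convert to per m²: 208.182 × 0.0001 = 0.0208182 kg.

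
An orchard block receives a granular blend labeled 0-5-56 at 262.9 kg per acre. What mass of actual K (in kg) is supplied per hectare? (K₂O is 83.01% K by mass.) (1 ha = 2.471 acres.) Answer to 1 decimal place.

K₂O per acre = 262.9 × 56% = 147.224 kg.
Elemental K = 147.224 × 0.8301 = 122.211 kg per acre.
Convert to per hectare: 122.211 × 2.471 = 301.982 kg.

302.0 kg K per hectare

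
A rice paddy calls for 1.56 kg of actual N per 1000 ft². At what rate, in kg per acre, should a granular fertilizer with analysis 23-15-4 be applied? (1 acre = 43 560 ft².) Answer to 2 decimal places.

295.45 kg of product per acre

Product per 1000 ft² = 1.56 / 23% = 6.78261 kg.
Convert to per acre: 6.78261 × 43.56 = 295.4504 kg.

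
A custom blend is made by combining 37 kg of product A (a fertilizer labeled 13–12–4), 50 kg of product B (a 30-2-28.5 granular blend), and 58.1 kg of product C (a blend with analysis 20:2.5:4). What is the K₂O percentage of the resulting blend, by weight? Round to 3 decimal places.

Total mass = 37 + 50 + 58.1 = 145.1 kg.
K₂O mass = 4%×37 + 28.5%×50 + 4%×58.1 = 18.054 kg.
% K₂O = 18.054 / 145.1 = 12.44245%.

12.442% K₂O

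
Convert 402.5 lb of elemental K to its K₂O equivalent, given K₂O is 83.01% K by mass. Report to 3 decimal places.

484.881 lb K₂O

K₂O = 402.5 / 0.8301 = 484.8813 lb.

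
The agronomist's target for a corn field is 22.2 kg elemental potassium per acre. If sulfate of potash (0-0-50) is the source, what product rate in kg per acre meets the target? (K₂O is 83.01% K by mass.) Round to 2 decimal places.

As K₂O: 22.2 / 0.8301 = 26.7438 kg per acre.
Product per acre = 26.7438 / 50% = 53.4875 kg.

53.49 kg of product per acre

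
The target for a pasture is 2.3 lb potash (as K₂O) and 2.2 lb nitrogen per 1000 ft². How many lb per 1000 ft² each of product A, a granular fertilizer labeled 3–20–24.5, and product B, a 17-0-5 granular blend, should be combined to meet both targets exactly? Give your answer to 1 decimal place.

With a, b = lb per 1000 ft² of product A and product B:
K₂O: 0.245·a + 0.05·b = 2.3
N: 0.03·a + 0.17·b = 2.2
Eliminate b: (row1) − 0.05/0.17·(row2) → 0.236176·a = 1.65294, so a = 6.99875.
Then b = (2.2 − 0.03·6.99875) / 0.17 = 11.7061.

7.0 lb product A, 11.7 lb product B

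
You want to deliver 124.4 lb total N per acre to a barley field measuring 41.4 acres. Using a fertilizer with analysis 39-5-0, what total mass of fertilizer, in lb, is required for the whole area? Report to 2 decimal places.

13205.54 lb

Product per acre = 124.4 / 39% = 318.974 lb.
Total product = 318.974 × 41.4 = 13205.538 lb.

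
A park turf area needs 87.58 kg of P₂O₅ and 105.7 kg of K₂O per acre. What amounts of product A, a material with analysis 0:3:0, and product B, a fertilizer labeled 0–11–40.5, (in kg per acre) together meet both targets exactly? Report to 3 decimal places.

Per-acre balance (a = product A, b = product B):
P₂O₅: 0.03·a + 0.11·b = 87.58
K₂O: 0·a + 0.405·b = 105.7
Solving simultaneously: a = 1962.3786, b = 260.9877.

1962.379 kg product A, 260.988 kg product B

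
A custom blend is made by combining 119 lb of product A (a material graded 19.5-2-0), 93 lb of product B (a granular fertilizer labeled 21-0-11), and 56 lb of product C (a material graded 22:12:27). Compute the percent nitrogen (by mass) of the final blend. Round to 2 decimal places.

Total mass = 119 + 93 + 56 = 268 lb.
N mass = 19.5%×119 + 21%×93 + 22%×56 = 55.055 lb.
% N = 55.055 / 268 = 20.5429%.

20.54% N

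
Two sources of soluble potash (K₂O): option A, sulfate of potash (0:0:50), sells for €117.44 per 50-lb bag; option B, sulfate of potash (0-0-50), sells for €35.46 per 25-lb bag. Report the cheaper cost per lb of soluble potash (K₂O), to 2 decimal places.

option A: K₂O per bag = 50 × 50% = 25 lb; cost = 117.44 / 25 = €4.6976/lb K₂O.
option B: K₂O per bag = 25 × 50% = 12.5 lb; cost = 35.46 / 12.5 = €2.8368/lb K₂O.
option B is cheaper.

€2.84 per lb K₂O (option B)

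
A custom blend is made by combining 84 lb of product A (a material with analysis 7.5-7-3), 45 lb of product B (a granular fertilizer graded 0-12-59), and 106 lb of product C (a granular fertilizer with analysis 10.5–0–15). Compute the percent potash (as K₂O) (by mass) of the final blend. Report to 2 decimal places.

19.14% K₂O

Total mass = 84 + 45 + 106 = 235 lb.
K₂O mass = 3%×84 + 59%×45 + 15%×106 = 44.97 lb.
% K₂O = 44.97 / 235 = 19.1362%.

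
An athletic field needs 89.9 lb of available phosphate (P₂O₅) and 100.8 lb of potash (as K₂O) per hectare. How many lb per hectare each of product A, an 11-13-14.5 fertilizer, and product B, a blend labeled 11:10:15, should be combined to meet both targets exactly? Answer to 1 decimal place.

681.0 lb product A, 13.7 lb product B

Let a = lb of product A, b = lb of product B (per hectare).
P₂O₅: 0.13·a + 0.1·b = 89.9
K₂O: 0.145·a + 0.15·b = 100.8
Eliminate b: (row1) − 0.1/0.15·(row2) → 0.0333333·a = 22.7, so a = 681.
Then b = (100.8 − 0.145·681) / 0.15 = 13.7.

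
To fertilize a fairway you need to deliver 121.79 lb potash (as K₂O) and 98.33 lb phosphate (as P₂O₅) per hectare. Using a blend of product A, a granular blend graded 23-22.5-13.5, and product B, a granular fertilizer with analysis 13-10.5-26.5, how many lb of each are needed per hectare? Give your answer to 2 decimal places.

With a, b = lb per hectare of product A and product B:
K₂O: 0.135·a + 0.265·b = 121.79
P₂O₅: 0.225·a + 0.105·b = 98.33
Eliminate b: (row1) − 0.265/0.105·(row2) → -0.432857·a = -126.376, so a = 291.958.
Then b = (98.33 − 0.225·291.958) / 0.105 = 310.851.

291.96 lb product A, 310.85 lb product B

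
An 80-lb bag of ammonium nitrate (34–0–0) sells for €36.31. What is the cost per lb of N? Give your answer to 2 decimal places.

€1.33 per lb N

N in bag = 80 × 34% = 27.2 lb.
Cost per lb N = €36.31 / 27.2 = €1.3349.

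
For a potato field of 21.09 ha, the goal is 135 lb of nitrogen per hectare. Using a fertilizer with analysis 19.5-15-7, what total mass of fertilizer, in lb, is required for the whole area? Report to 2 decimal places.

14600.77 lb

Product per hectare = 135 / 19.5% = 692.308 lb.
Total product = 692.308 × 21.09 = 14600.769 lb.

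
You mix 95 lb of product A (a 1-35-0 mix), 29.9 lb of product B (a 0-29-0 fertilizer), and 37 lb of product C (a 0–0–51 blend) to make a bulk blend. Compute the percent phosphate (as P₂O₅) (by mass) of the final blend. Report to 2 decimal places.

25.89% P₂O₅

Total mass = 95 + 29.9 + 37 = 161.9 lb.
P₂O₅ mass = 35%×95 + 29%×29.9 + 0%×37 = 41.921 lb.
% P₂O₅ = 41.921 / 161.9 = 25.8931%.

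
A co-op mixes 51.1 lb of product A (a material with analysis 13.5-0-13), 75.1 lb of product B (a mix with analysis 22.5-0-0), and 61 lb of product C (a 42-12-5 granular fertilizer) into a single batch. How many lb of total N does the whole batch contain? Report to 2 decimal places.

49.42 lb N

N mass = 13.5%×51.1 + 22.5%×75.1 + 42%×61 = 49.416 lb.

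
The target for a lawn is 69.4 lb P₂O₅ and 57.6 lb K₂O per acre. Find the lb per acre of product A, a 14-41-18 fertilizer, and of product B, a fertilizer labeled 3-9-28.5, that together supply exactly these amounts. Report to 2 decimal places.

145.01 lb product A, 110.52 lb product B

Let a = lb of product A, b = lb of product B (per acre).
P₂O₅: 0.41·a + 0.09·b = 69.4
K₂O: 0.18·a + 0.285·b = 57.6
From row1: a = (69.4 − 0.09·b) / 0.41.
Into row2: 0.18·(69.4 − 0.09·b)/0.41 + 0.285·b = 57.6 → b = 110.522, a = 145.007.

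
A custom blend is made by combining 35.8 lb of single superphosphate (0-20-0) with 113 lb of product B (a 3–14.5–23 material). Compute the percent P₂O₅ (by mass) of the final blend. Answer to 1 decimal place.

Total mass = 35.8 + 113 = 148.8 lb.
P₂O₅ mass = 20%×35.8 + 14.5%×113 = 23.545 lb.
% P₂O₅ = 23.545 / 148.8 = 15.8233%.

15.8% P₂O₅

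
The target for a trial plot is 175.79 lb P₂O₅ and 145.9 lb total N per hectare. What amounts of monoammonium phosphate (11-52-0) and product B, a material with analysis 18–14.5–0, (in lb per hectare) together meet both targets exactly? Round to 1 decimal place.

With a, b = lb per hectare of monoammonium phosphate and product B:
P₂O₅: 0.52·a + 0.145·b = 175.79
N: 0.11·a + 0.18·b = 145.9
From row1: a = (175.79 − 0.145·b) / 0.52.
Into row2: 0.11·(175.79 − 0.145·b)/0.52 + 0.18·b = 145.9 → b = 728.024, a = 135.051.

135.1 lb monoammonium phosphate, 728.0 lb product B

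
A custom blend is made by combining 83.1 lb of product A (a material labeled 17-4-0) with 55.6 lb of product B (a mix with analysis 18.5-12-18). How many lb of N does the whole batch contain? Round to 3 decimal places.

24.413 lb N

N mass = 17%×83.1 + 18.5%×55.6 = 24.413 lb.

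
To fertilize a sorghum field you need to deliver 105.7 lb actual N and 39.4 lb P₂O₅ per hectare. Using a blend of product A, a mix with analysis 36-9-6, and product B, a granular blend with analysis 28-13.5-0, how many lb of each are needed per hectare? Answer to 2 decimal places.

138.35 lb product A, 199.62 lb product B

Let a = lb of product A, b = lb of product B (per hectare).
N: 0.36·a + 0.28·b = 105.7
P₂O₅: 0.09·a + 0.135·b = 39.4
Solving simultaneously: a = 138.3547, b = 199.615.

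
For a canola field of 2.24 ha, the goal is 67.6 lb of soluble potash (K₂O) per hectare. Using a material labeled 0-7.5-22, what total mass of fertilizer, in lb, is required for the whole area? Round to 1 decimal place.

688.3 lb

Product per hectare = 67.6 / 22% = 307.273 lb.
Total product = 307.273 × 2.24 = 688.291 lb.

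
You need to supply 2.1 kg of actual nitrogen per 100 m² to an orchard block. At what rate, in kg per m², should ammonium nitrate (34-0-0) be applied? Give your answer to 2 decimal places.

0.06 kg of product per sq m

Product per 100 m² = 2.1 / 34% = 6.17647 kg.
Convert to per m²: 6.17647 × 0.01 = 0.0617647 kg.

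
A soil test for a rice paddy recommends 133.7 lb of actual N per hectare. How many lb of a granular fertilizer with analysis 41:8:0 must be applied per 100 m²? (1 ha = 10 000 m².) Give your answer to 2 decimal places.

Product per hectare = 133.7 / 41% = 326.098 lb.
Convert to per 100 m²: 326.098 × 0.01 = 3.26098 lb.

3.26 lb of product per hundred sq m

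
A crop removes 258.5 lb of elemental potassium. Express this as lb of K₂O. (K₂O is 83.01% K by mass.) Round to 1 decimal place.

311.4 lb K₂O

K₂O = 258.5 / 0.8301 = 311.408 lb.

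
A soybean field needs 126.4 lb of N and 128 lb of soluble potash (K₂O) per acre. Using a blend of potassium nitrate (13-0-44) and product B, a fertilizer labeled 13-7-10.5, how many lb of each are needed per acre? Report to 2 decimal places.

77.34 lb potassium nitrate, 894.97 lb product B

With a, b = lb per acre of potassium nitrate and product B:
N: 0.13·a + 0.13·b = 126.4
K₂O: 0.44·a + 0.105·b = 128
Eliminate a: (row1) − 0.13/0.44·(row2) → 0.0989773·b = 88.5818, so b = 894.971.
Back-substitute: a = (126.4 − 0.13·894.971) / 0.13 = 77.3364.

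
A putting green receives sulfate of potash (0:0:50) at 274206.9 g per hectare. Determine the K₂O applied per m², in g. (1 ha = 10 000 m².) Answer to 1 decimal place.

K₂O per hectare = 274206.9 × 50% = 137103 g.
Convert to per m²: 137103 × 0.0001 = 13.7103 g.

13.7 g K₂O per sq m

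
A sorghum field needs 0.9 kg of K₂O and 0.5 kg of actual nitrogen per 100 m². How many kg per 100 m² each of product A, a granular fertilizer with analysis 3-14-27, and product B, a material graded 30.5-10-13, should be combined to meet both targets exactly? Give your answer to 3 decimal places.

Per-100 m² balance (a = product A, b = product B):
K₂O: 0.27·a + 0.13·b = 0.9
N: 0.03·a + 0.305·b = 0.5
Solving simultaneously: a = 2.67049, b = 1.37667.

2.670 kg product A, 1.377 kg product B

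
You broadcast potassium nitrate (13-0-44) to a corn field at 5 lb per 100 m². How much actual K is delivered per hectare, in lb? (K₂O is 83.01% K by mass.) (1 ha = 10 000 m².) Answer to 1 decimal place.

182.6 lb K per hectare

K₂O per 100 m² = 5 × 44% = 2.2 lb.
Elemental K = 2.2 × 0.8301 = 1.82622 lb per 100 m².
Convert to per hectare: 1.82622 × 100 = 182.622 lb.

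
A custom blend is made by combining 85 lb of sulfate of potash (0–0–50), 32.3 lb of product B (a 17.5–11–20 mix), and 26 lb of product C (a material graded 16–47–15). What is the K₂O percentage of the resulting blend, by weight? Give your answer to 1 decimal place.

Total mass = 85 + 32.3 + 26 = 143.3 lb.
K₂O mass = 50%×85 + 20%×32.3 + 15%×26 = 52.86 lb.
% K₂O = 52.86 / 143.3 = 36.8876%.

36.9% K₂O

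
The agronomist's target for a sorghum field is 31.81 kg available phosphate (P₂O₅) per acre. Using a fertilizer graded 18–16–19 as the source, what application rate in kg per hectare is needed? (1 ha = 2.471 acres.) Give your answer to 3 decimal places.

491.266 kg of product per hectare

Product per acre = 31.81 / 16% = 198.812 kg.
Convert to per hectare: 198.812 × 2.471 = 491.2657 kg.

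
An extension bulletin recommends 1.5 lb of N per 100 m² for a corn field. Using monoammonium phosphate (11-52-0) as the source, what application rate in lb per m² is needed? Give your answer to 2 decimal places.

Product per 100 m² = 1.5 / 11% = 13.6364 lb.
Convert to per m²: 13.6364 × 0.01 = 0.136364 lb.

0.14 lb of product per sq m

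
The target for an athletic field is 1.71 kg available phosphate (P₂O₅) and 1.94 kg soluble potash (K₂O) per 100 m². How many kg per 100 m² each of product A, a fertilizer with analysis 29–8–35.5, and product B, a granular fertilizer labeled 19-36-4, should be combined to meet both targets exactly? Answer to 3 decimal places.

5.056 kg product A, 3.626 kg product B

With a, b = kg per 100 m² of product A and product B:
P₂O₅: 0.08·a + 0.36·b = 1.71
K₂O: 0.355·a + 0.04·b = 1.94
Eliminate b: (row1) − 0.36/0.04·(row2) → -3.115·a = -15.75, so a = 5.05618.
Then b = (1.94 − 0.355·5.05618) / 0.04 = 3.6264.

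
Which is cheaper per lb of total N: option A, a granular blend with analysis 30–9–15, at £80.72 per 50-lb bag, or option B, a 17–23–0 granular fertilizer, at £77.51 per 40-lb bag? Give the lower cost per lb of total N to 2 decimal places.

option A: N per bag = 50 × 30% = 15 lb; cost = 80.72 / 15 = £5.3813/lb N.
option B: N per bag = 40 × 17% = 6.8 lb; cost = 77.51 / 6.8 = £11.3985/lb N.
option A is cheaper.

£5.38 per lb N (option A)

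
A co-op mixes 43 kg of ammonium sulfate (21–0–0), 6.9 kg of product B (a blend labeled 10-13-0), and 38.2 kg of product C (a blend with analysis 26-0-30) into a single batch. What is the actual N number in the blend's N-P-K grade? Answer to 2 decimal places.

22.31% N

Total mass = 43 + 6.9 + 38.2 = 88.1 kg.
N mass = 21%×43 + 10%×6.9 + 26%×38.2 = 19.652 kg.
% N = 19.652 / 88.1 = 22.3065%.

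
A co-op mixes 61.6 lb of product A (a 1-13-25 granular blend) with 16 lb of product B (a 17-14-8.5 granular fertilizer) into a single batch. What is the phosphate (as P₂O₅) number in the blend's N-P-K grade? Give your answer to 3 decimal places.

Total mass = 61.6 + 16 = 77.6 lb.
P₂O₅ mass = 13%×61.6 + 14%×16 = 10.248 lb.
% P₂O₅ = 10.248 / 77.6 = 13.2062%.

13.206% P₂O₅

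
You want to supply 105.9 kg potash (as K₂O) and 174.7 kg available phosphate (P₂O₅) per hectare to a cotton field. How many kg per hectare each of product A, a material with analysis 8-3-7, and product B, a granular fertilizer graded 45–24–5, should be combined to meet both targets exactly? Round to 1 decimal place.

Per-hectare balance (a = product A, b = product B):
K₂O: 0.07·a + 0.05·b = 105.9
P₂O₅: 0.03·a + 0.24·b = 174.7
Solving simultaneously: a = 1090.26, b = 591.634.

1090.3 kg product A, 591.6 kg product B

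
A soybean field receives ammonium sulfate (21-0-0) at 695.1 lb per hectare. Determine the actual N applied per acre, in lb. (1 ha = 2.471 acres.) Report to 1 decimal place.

nitrogen per hectare = 695.1 × 21% = 145.971 lb.
Convert to per acre: 145.971 × 0.404694 = 59.0737 lb.

59.1 lb N per acre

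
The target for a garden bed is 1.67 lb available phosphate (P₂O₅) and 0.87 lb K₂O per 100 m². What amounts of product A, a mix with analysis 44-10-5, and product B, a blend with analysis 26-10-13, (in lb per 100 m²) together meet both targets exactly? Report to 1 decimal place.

16.3 lb product A, 0.4 lb product B

Let a = lb of product A, b = lb of product B (per 100 m²).
P₂O₅: 0.1·a + 0.1·b = 1.67
K₂O: 0.05·a + 0.13·b = 0.87
Solving simultaneously: a = 16.2625, b = 0.4375.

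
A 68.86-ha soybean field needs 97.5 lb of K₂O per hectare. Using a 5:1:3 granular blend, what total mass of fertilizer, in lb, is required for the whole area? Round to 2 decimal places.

223795.00 lb

Product per hectare = 97.5 / 3% = 3250 lb.
Total product = 3250 × 68.86 = 223795 lb.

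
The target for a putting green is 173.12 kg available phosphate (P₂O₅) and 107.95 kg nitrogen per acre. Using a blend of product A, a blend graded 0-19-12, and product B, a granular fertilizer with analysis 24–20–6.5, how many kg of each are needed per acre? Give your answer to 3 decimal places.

437.693 kg product A, 449.792 kg product B

Let a = kg of product A, b = kg of product B (per acre).
P₂O₅: 0.19·a + 0.2·b = 173.12
N: 0·a + 0.24·b = 107.95
Solving simultaneously: a = 437.69298, b = 449.7917.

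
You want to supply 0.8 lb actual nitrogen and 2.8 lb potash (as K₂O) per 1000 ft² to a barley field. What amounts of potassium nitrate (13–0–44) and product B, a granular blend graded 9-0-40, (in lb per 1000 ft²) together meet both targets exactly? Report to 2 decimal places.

Per-1000 ft² balance (a = potassium nitrate, b = product B):
N: 0.13·a + 0.09·b = 0.8
K₂O: 0.44·a + 0.4·b = 2.8
Solving simultaneously: a = 5.48387, b = 0.967742.

5.48 lb potassium nitrate, 0.97 lb product B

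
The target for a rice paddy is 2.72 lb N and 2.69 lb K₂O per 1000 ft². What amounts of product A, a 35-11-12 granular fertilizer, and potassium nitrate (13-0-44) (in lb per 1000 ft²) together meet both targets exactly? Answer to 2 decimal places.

6.12 lb product A, 4.44 lb potassium nitrate

With a, b = lb per 1000 ft² of product A and potassium nitrate:
N: 0.35·a + 0.13·b = 2.72
K₂O: 0.12·a + 0.44·b = 2.69
Solving simultaneously: a = 6.12066, b = 4.44436.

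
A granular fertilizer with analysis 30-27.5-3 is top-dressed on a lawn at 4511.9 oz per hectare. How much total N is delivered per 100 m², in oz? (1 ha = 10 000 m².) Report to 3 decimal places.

nitrogen per hectare = 4511.9 × 30% = 1353.57 oz.
Convert to per 100 m²: 1353.57 × 0.01 = 13.5357 oz.

13.536 oz N per hundred sq m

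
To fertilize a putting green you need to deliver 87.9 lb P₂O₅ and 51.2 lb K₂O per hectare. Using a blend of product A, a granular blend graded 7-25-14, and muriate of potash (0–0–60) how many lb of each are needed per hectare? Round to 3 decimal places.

Per-hectare balance (a = product A, b = muriate of potash):
P₂O₅: 0.25·a + 0·b = 87.9
K₂O: 0.14·a + 0.6·b = 51.2
From row1: a = (87.9 − 0·b) / 0.25.
Into row2: 0.14·(87.9 − 0·b)/0.25 + 0.6·b = 51.2 → b = 3.29333, a = 351.6.

351.600 lb product A, 3.293 lb muriate of potash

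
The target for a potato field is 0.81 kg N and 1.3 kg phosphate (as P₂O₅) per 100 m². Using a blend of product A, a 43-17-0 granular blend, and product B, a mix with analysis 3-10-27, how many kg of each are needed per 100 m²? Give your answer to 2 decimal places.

With a, b = kg per 100 m² of product A and product B:
N: 0.43·a + 0.03·b = 0.81
P₂O₅: 0.17·a + 0.1·b = 1.3
Eliminate b: (row1) − 0.03/0.1·(row2) → 0.379·a = 0.42, so a = 1.10818.
Then b = (1.3 − 0.17·1.10818) / 0.1 = 11.1161.

1.11 kg product A, 11.12 kg product B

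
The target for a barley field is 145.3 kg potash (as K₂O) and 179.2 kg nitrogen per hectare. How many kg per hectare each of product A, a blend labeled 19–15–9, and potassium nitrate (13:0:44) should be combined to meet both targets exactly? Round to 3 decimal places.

833.922 kg product A, 159.652 kg potassium nitrate

With a, b = kg per hectare of product A and potassium nitrate:
K₂O: 0.09·a + 0.44·b = 145.3
N: 0.19·a + 0.13·b = 179.2
Eliminate a: (row1) − 0.09/0.19·(row2) → 0.378421·b = 60.4158, so b = 159.6523.
Back-substitute: a = (145.3 − 0.44·159.6523) / 0.09 = 833.9221.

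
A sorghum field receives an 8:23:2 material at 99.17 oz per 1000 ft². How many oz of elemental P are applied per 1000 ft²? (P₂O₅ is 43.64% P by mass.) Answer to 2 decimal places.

P₂O₅ per 1000 ft² = 99.17 × 23% = 22.8091 oz.
Elemental P = 22.8091 × 0.4364 = 9.95389 oz per 1000 ft².

9.95 oz P per thousand sq ft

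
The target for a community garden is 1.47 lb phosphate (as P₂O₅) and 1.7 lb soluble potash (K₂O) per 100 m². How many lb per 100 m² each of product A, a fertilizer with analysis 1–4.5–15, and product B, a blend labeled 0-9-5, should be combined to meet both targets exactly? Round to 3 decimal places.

7.067 lb product A, 12.800 lb product B

With a, b = lb per 100 m² of product A and product B:
P₂O₅: 0.045·a + 0.09·b = 1.47
K₂O: 0.15·a + 0.05·b = 1.7
Eliminate b: (row1) − 0.09/0.05·(row2) → -0.225·a = -1.59, so a = 7.06667.
Then b = (1.7 − 0.15·7.06667) / 0.05 = 12.8.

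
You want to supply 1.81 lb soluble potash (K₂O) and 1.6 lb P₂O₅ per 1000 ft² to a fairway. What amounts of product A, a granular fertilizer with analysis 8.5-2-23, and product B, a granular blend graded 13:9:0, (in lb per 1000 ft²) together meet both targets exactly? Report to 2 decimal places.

Let a = lb of product A, b = lb of product B (per 1000 ft²).
K₂O: 0.23·a + 0·b = 1.81
P₂O₅: 0.02·a + 0.09·b = 1.6
Eliminate a: (row1) − 0.23/0.02·(row2) → -1.035·b = -16.59, so b = 16.029.
Back-substitute: a = (1.81 − 0·16.029) / 0.23 = 7.86957.

7.87 lb product A, 16.03 lb product B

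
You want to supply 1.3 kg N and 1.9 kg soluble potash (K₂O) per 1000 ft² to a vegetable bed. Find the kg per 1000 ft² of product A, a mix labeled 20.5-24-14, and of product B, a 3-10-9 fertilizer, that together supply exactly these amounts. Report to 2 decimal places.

With a, b = kg per 1000 ft² of product A and product B:
N: 0.205·a + 0.03·b = 1.3
K₂O: 0.14·a + 0.09·b = 1.9
Solving simultaneously: a = 4.21053, b = 14.5614.

4.21 kg product A, 14.56 kg product B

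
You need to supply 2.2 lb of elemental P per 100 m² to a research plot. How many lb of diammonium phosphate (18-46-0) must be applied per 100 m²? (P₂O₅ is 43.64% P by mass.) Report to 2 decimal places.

As P₂O₅: 2.2 / 0.4364 = 5.04125 lb per 100 m².
Product per 100 m² = 5.04125 / 46% = 10.9592 lb.

10.96 lb of product per hundred sq m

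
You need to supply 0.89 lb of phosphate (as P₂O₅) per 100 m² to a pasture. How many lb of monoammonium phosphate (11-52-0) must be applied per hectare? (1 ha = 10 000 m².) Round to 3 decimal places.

Product per 100 m² = 0.89 / 52% = 1.71154 lb.
Convert to per hectare: 1.71154 × 100 = 171.1538 lb.

171.154 lb of product per hectare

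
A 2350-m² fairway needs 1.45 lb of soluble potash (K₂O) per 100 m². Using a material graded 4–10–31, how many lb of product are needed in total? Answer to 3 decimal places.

Product per 100 m² = 1.45 / 31% = 4.67742 lb.
Total product = 4.67742 × 2350 / 100 = 109.9194 lb.

109.919 lb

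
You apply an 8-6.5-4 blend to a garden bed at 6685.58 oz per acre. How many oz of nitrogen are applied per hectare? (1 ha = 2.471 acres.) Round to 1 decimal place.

nitrogen per acre = 6685.58 × 8% = 534.846 oz.
Convert to per hectare: 534.846 × 2.471 = 1321.61 oz.

1321.6 oz N per hectare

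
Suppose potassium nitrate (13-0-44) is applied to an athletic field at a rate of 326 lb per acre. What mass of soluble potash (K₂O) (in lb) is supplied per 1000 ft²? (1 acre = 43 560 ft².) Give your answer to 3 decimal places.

K₂O per acre = 326 × 44% = 143.44 lb.
Convert to per 1000 ft²: 143.44 × 0.0229568 = 3.29293 lb.

3.293 lb K₂O per thousand sq ft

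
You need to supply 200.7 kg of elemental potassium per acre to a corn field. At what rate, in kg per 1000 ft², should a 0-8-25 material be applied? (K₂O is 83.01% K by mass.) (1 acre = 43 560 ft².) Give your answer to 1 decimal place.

22.2 kg of product per thousand sq ft

As K₂O: 200.7 / 0.8301 = 241.778 kg per acre.
Product per acre = 241.778 / 25% = 967.112 kg.
Convert to per 1000 ft²: 967.112 × 0.0229568 = 22.2018 kg.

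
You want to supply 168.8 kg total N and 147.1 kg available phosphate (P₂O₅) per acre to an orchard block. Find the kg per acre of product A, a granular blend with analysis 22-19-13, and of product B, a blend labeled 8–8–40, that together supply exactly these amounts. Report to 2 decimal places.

723.33 kg product A, 120.83 kg product B

Per-acre balance (a = product A, b = product B):
N: 0.22·a + 0.08·b = 168.8
P₂O₅: 0.19·a + 0.08·b = 147.1
From row1: a = (168.8 − 0.08·b) / 0.22.
Into row2: 0.19·(168.8 − 0.08·b)/0.22 + 0.08·b = 147.1 → b = 120.833, a = 723.333.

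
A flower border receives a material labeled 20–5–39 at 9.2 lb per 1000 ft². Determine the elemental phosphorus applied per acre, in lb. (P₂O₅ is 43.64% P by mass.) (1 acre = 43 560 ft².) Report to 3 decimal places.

8.744 lb P per acre

P₂O₅ per 1000 ft² = 9.2 × 5% = 0.46 lb.
Elemental P = 0.46 × 0.4364 = 0.200744 lb per 1000 ft².
Convert to per acre: 0.200744 × 43.56 = 8.74441 lb.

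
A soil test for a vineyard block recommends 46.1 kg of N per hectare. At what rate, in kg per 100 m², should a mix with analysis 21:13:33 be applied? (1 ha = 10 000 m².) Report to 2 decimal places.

2.20 kg of product per hundred sq m

Product per hectare = 46.1 / 21% = 219.524 kg.
Convert to per 100 m²: 219.524 × 0.01 = 2.19524 kg.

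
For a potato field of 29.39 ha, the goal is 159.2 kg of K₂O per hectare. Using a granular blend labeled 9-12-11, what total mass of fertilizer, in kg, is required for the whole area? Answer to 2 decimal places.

Product per hectare = 159.2 / 11% = 1447.27 kg.
Total product = 1447.27 × 29.39 = 42535.345 kg.

42535.35 kg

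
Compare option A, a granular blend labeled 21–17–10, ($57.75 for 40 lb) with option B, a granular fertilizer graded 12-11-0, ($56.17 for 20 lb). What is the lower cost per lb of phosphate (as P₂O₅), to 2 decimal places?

$8.49 per lb P₂O₅ (option A)

option A: P₂O₅ per bag = 40 × 17% = 6.8 lb; cost = 57.75 / 6.8 = $8.4926/lb P₂O₅.
option B: P₂O₅ per bag = 20 × 11% = 2.2 lb; cost = 56.17 / 2.2 = $25.5318/lb P₂O₅.
option A is cheaper.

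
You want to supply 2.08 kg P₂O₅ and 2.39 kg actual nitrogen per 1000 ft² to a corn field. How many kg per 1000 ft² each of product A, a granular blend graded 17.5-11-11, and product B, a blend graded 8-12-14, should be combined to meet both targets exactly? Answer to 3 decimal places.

Per-1000 ft² balance (a = product A, b = product B):
P₂O₅: 0.11·a + 0.12·b = 2.08
N: 0.175·a + 0.08·b = 2.39
Solving simultaneously: a = 9.86885, b = 8.28689.

9.869 kg product A, 8.287 kg product B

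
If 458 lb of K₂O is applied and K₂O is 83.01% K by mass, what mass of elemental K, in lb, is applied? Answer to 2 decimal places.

380.19 lb K

K = 458 × 0.8301 = 380.186 lb.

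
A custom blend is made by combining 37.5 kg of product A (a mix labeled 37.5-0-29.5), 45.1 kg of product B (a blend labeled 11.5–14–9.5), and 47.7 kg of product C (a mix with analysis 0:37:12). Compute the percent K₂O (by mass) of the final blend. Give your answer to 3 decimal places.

16.171% K₂O

Total mass = 37.5 + 45.1 + 47.7 = 130.3 kg.
K₂O mass = 29.5%×37.5 + 9.5%×45.1 + 12%×47.7 = 21.071 kg.
% K₂O = 21.071 / 130.3 = 16.1711%.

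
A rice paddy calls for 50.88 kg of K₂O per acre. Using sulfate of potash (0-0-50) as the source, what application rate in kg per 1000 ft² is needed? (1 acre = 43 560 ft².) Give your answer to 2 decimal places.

Product per acre = 50.88 / 50% = 101.76 kg.
Convert to per 1000 ft²: 101.76 × 0.0229568 = 2.33609 kg.

2.34 kg of product per thousand sq ft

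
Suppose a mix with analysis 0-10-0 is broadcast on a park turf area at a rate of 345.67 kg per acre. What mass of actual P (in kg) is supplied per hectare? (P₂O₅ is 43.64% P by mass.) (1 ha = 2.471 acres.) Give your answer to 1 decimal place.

P₂O₅ per acre = 345.67 × 10% = 34.567 kg.
Elemental P = 34.567 × 0.4364 = 15.085 kg per acre.
Convert to per hectare: 15.085 × 2.471 = 37.2751 kg.

37.3 kg P per hectare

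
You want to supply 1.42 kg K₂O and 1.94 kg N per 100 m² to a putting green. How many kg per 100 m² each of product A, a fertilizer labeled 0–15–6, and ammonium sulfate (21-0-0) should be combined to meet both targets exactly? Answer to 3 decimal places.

Let a = kg of product A, b = kg of ammonium sulfate (per 100 m²).
K₂O: 0.06·a + 0·b = 1.42
N: 0·a + 0.21·b = 1.94
Solving simultaneously: a = 23.6667, b = 9.2381.

23.667 kg product A, 9.238 kg ammonium sulfate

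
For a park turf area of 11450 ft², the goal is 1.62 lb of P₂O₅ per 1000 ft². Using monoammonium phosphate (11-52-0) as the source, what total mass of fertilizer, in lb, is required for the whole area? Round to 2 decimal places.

Product per 1000 ft² = 1.62 / 52% = 3.11538 lb.
Total product = 3.11538 × 11450 / 1000 = 35.6712 lb.

35.67 lb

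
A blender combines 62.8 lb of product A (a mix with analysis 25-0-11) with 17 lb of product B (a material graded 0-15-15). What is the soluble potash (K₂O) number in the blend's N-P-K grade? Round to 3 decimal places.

11.852% K₂O

Total mass = 62.8 + 17 = 79.8 lb.
K₂O mass = 11%×62.8 + 15%×17 = 9.458 lb.
% K₂O = 9.458 / 79.8 = 11.8521%.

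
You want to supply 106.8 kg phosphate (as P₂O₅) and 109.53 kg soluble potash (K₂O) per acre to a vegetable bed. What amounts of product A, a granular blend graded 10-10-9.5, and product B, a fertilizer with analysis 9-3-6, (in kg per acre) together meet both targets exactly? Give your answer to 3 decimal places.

Let a = kg of product A, b = kg of product B (per acre).
P₂O₅: 0.1·a + 0.03·b = 106.8
K₂O: 0.095·a + 0.06·b = 109.53
Eliminate a: (row1) − 0.1/0.095·(row2) → -0.0331579·b = -8.49474, so b = 256.19048.
Back-substitute: a = (106.8 − 0.03·256.19048) / 0.1 = 991.1429.

991.143 kg product A, 256.190 kg product B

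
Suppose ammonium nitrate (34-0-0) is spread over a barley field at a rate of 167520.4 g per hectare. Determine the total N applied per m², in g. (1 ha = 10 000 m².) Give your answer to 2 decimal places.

nitrogen per hectare = 167520.4 × 34% = 56956.9 g.
Convert to per m²: 56956.9 × 0.0001 = 5.69569 g.

5.70 g N per sq m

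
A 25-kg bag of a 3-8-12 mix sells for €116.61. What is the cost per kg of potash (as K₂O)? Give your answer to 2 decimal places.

€38.87 per kg K₂O

K₂O in bag = 25 × 12% = 3 kg.
Cost per kg K₂O = €116.61 / 3 = €38.8700.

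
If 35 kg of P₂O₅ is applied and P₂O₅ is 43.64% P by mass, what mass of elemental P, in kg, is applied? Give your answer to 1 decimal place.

P = 35 × 0.4364 = 15.274 kg.

15.3 kg P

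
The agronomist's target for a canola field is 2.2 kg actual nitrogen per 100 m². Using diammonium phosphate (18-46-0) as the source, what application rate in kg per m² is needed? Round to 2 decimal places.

0.12 kg of product per sq m

Product per 100 m² = 2.2 / 18% = 12.2222 kg.
Convert to per m²: 12.2222 × 0.01 = 0.122222 kg.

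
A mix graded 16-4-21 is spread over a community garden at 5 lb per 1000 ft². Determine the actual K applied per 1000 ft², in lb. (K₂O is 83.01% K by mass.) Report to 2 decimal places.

K₂O per 1000 ft² = 5 × 21% = 1.05 lb.
Elemental K = 1.05 × 0.8301 = 0.871605 lb per 1000 ft².

0.87 lb K per thousand sq ft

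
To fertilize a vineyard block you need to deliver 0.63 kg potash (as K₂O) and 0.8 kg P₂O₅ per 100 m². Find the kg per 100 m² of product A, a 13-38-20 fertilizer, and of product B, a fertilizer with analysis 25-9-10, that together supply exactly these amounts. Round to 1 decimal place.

1.2 kg product A, 4.0 kg product B

Per-100 m² balance (a = product A, b = product B):
K₂O: 0.2·a + 0.1·b = 0.63
P₂O₅: 0.38·a + 0.09·b = 0.8
Eliminate a: (row1) − 0.2/0.38·(row2) → 0.0526316·b = 0.208947, so b = 3.97.
Back-substitute: a = (0.63 − 0.1·3.97) / 0.2 = 1.165.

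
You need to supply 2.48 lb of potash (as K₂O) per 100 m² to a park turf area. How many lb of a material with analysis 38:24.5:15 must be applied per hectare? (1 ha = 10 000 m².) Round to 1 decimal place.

1653.3 lb of product per hectare

Product per 100 m² = 2.48 / 15% = 16.5333 lb.
Convert to per hectare: 16.5333 × 100 = 1653.33 lb.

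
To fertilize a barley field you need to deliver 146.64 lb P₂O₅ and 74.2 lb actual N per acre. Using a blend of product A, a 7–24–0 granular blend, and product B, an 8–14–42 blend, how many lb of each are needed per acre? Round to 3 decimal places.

142.894 lb product A, 802.468 lb product B

With a, b = lb per acre of product A and product B:
P₂O₅: 0.24·a + 0.14·b = 146.64
N: 0.07·a + 0.08·b = 74.2
Eliminate b: (row1) − 0.14/0.08·(row2) → 0.1175·a = 16.79, so a = 142.8936.
Then b = (74.2 − 0.07·142.8936) / 0.08 = 802.4681.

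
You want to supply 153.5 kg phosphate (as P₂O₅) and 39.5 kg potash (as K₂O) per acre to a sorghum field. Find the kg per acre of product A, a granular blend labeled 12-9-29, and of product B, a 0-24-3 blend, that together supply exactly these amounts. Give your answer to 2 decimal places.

72.87 kg product A, 612.26 kg product B

With a, b = kg per acre of product A and product B:
P₂O₅: 0.09·a + 0.24·b = 153.5
K₂O: 0.29·a + 0.03·b = 39.5
Solving simultaneously: a = 72.86996, b = 612.257.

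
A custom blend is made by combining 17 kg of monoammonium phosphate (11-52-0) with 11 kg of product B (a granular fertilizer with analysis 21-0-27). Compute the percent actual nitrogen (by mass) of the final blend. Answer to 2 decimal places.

14.93% N

Total mass = 17 + 11 = 28 kg.
N mass = 11%×17 + 21%×11 = 4.18 kg.
% N = 4.18 / 28 = 14.9286%.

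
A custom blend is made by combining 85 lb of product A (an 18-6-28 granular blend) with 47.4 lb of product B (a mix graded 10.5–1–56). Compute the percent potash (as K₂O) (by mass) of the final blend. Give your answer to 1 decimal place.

38.0% K₂O

Total mass = 85 + 47.4 = 132.4 lb.
K₂O mass = 28%×85 + 56%×47.4 = 50.344 lb.
% K₂O = 50.344 / 132.4 = 38.0242%.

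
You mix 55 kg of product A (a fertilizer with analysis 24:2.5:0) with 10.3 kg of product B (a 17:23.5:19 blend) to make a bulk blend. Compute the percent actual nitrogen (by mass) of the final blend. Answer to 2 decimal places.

Total mass = 55 + 10.3 = 65.3 kg.
N mass = 24%×55 + 17%×10.3 = 14.951 kg.
% N = 14.951 / 65.3 = 22.8959%.

22.90% N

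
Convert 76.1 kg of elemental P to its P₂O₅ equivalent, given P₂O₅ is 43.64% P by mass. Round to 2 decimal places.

P₂O₅ = 76.1 / 0.4364 = 174.381 kg.

174.38 kg P₂O₅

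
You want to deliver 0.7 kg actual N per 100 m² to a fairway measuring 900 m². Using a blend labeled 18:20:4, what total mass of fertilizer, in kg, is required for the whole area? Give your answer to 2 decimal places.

Product per 100 m² = 0.7 / 18% = 3.88889 kg.
Total product = 3.88889 × 900 / 100 = 35 kg.

35.00 kg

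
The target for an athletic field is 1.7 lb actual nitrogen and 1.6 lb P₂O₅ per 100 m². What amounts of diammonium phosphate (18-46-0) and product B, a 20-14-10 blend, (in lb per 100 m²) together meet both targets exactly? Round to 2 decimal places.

Let a = lb of diammonium phosphate, b = lb of product B (per 100 m²).
N: 0.18·a + 0.2·b = 1.7
P₂O₅: 0.46·a + 0.14·b = 1.6
Solving simultaneously: a = 1.22754, b = 7.39521.

1.23 lb diammonium phosphate, 7.40 lb product B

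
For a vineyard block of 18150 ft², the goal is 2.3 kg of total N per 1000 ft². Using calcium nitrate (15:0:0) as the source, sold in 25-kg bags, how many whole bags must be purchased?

Product per 1000 ft² = 2.3 / 15% = 15.3333 kg.
Total product = 15.3333 × 18150 / 1000 = 278.3 kg.
Bags = ⌈278.3 / 25⌉ = 12.

12 bags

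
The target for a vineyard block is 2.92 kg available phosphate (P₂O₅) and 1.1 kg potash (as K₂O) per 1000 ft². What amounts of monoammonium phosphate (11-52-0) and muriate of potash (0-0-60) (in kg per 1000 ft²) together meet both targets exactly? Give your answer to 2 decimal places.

Let a = kg of monoammonium phosphate, b = kg of muriate of potash (per 1000 ft²).
P₂O₅: 0.52·a + 0·b = 2.92
K₂O: 0·a + 0.6·b = 1.1
Solving simultaneously: a = 5.61538, b = 1.83333.

5.62 kg monoammonium phosphate, 1.83 kg muriate of potash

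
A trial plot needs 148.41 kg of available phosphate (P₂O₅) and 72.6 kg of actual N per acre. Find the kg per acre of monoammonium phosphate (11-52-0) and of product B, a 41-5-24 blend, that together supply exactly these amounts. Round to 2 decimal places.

275.48 kg monoammonium phosphate, 103.16 kg product B

Per-acre balance (a = monoammonium phosphate, b = product B):
P₂O₅: 0.52·a + 0.05·b = 148.41
N: 0.11·a + 0.41·b = 72.6
Solving simultaneously: a = 275.484, b = 103.163.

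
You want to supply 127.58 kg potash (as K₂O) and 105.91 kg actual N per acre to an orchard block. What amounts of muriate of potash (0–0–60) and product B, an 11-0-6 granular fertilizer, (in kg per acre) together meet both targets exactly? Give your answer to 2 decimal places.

116.35 kg muriate of potash, 962.82 kg product B

Let a = kg of muriate of potash, b = kg of product B (per acre).
K₂O: 0.6·a + 0.06·b = 127.58
N: 0·a + 0.11·b = 105.91
Solving simultaneously: a = 116.352, b = 962.818.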